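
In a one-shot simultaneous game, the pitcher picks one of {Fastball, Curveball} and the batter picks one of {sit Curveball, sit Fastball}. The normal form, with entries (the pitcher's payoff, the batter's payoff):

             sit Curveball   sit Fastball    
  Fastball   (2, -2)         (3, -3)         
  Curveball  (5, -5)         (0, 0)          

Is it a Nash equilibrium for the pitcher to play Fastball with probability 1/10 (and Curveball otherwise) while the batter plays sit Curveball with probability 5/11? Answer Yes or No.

No

Given the pitcher's mix p = 1/10, the batter's payoff from sit Curveball is -47/10 but from sit Fastball is -3/10. The batter strictly prefers sit Fastball, so the batter would not mix.
So the proposed profile is not a Nash equilibrium.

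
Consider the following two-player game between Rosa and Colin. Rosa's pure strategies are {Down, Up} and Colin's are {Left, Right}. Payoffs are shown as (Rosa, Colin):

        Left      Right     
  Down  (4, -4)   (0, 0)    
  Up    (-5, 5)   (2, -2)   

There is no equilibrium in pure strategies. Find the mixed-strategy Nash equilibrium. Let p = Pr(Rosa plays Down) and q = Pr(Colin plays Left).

p = 7/11, q = 2/11

Rosa's mix must leave Colin indifferent between Left and Right.
  Colin's expected payoff from Left: p·(-4) + (1−p)·5 = -9p + 5
  Colin's expected payoff from Right: p·0 + (1−p)·(-2) = 2p - 2
  -9p + 5 = 2p - 2  ⇒  -11p = -7  ⇒  p = 7/11.
Colin's mix must leave Rosa indifferent between Down and Up.
  Rosa's payoff from Down: q·4 + (1−q)·0 = 4q
  Rosa's payoff from Up: q·(-5) + (1−q)·2 = -7q + 2
  4q = -7q + 2  ⇒  11q = 2  ⇒  q = 2/11.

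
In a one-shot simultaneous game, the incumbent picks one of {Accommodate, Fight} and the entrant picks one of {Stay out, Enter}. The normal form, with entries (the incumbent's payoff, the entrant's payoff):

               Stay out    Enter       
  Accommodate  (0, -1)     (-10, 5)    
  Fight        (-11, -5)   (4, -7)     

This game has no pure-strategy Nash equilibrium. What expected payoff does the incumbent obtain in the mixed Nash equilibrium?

-22/5

The entrant's mix must leave the incumbent indifferent between Accommodate and Fight.
  the incumbent's payoff from Accommodate: q·0 + (1−q)·(-10) = 10q - 10
  the incumbent's payoff from Fight: q·(-11) + (1−q)·4 = -15q + 4
  10q - 10 = -15q + 4  ⇒  25q = 14  ⇒  q = 14/25.
At equilibrium the incumbent is indifferent across rows, so the incumbent's payoff equals the payoff from Accommodate: (14/25)·0 + (11/25)·(-10) = -22/5.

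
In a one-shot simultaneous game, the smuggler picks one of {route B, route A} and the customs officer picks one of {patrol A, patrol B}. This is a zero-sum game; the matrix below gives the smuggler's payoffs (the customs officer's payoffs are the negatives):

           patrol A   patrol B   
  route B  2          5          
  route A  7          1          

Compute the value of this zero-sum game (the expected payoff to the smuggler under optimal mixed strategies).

v = 11/3

For the smuggler to be willing to mix, the smuggler must be indifferent between route B and route A, which pins down the customs officer's mix.
  the smuggler's payoff from route B: q·2 + (1−q)·5 = -3q + 5
  the smuggler's payoff from route A: q·7 + (1−q)·1 = 6q + 1
  -3q + 5 = 6q + 1  ⇒  -9q = -4  ⇒  q = 4/9.
The value is the smuggler's expected payoff against this mix (using route B): (4/9)·2 + (5/9)·5 = 11/3.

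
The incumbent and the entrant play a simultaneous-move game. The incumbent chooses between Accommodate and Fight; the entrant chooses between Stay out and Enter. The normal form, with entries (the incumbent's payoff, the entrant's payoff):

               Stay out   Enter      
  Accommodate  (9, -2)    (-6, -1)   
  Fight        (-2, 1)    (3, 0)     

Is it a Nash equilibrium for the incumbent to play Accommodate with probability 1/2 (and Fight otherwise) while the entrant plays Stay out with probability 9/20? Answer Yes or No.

Check the entrant's indifference given the incumbent's mix p = 1/2:
  payoff from Stay out = -1/2; payoff from Enter = -1/2 — equal.
Check the incumbent's indifference given the entrant's mix q = 9/20:
  payoff from Accommodate = 3/4; payoff from Fight = 3/4 — equal.
Both players are indifferent, so neither can profitably deviate.

Yes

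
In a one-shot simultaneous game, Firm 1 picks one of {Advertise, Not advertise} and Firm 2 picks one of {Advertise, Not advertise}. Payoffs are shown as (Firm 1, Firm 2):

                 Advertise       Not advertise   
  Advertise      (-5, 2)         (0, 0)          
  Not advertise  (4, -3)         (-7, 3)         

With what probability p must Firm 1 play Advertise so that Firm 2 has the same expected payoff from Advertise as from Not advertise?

For Firm 2 to be willing to mix, Firm 2 must be indifferent between Advertise and Not advertise, which pins down Firm 1's mix.
  Firm 2's payoff from Advertise: p·2 + (1−p)·(-3) = 5p - 3
  Firm 2's payoff from Not advertise: p·0 + (1−p)·3 = -3p + 3
  5p - 3 = -3p + 3  ⇒  8p = 6  ⇒  p = 3/4.

p = 3/4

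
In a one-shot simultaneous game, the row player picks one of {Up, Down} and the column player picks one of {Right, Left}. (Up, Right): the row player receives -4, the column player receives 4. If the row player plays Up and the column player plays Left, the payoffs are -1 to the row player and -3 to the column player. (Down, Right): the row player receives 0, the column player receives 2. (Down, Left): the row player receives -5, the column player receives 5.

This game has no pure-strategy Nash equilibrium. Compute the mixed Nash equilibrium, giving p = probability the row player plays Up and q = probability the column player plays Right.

p = 3/10, q = 1/2

For the column player to be willing to mix, the column player must be indifferent between Right and Left, which pins down the row player's mix.
  the column player's expected payoff from Right: p·4 + (1−p)·2 = 2p + 2
  the column player's expected payoff from Left: p·(-3) + (1−p)·5 = -8p + 5
  2p + 2 = -8p + 5  ⇒  10p = 3  ⇒  p = 3/10.
The row player's indifference between Up and Down determines the column player's mixing probability q:
  the row player's expected payoff from Up: q·(-4) + (1−q)·(-1) = -3q - 1
  the row player's expected payoff from Down: q·0 + (1−q)·(-5) = 5q - 5
  -3q - 1 = 5q - 5  ⇒  -8q = -4  ⇒  q = 1/2.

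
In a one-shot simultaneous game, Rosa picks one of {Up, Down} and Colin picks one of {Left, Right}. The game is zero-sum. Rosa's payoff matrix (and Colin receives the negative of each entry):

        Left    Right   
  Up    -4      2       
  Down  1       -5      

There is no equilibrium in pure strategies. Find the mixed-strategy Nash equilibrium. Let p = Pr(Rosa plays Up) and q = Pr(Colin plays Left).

p = 1/2, q = 7/12

For Colin to be willing to mix, Colin must be indifferent between Left and Right, which pins down Rosa's mix.
  Colin's payoff from Left: p·4 + (1−p)·(-1) = 5p - 1
  Colin's payoff from Right: p·(-2) + (1−p)·5 = -7p + 5
  5p - 1 = -7p + 5  ⇒  12p = 6  ⇒  p = 1/2.
Colin's mix must leave Rosa indifferent between Up and Down.
  Rosa's payoff from Up: q·(-4) + (1−q)·2 = -6q + 2
  Rosa's payoff from Down: q·1 + (1−q)·(-5) = 6q - 5
  -6q + 2 = 6q - 5  ⇒  -12q = -7  ⇒  q = 7/12.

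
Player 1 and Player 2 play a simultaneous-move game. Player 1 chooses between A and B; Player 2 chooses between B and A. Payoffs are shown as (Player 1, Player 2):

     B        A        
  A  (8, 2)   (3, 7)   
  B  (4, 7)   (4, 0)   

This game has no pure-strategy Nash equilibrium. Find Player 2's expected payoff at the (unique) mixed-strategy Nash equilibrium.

In a mixed equilibrium Player 2 is indifferent between B and A; this condition fixes p.
  Player 2's expected payoff from B: p·2 + (1−p)·7 = -5p + 7
  Player 2's expected payoff from A: p·7 + (1−p)·0 = 7p
  -5p + 7 = 7p  ⇒  -12p = -7  ⇒  p = 7/12.
At equilibrium Player 2 is indifferent across columns, so Player 2's payoff equals the payoff from B: (7/12)·2 + (5/12)·7 = 49/12.

49/12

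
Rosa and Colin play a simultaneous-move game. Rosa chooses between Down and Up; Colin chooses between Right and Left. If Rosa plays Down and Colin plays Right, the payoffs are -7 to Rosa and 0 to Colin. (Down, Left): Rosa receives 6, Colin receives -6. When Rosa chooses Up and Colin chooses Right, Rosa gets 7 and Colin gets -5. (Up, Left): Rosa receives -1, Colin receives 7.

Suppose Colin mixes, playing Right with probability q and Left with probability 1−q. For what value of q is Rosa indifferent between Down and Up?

For Rosa to be willing to mix, Rosa must be indifferent between Down and Up, which pins down Colin's mix.
  Rosa's expected payoff from Down: q·(-7) + (1−q)·6 = -13q + 6
  Rosa's expected payoff from Up: q·7 + (1−q)·(-1) = 8q - 1
  -13q + 6 = 8q - 1  ⇒  -21q = -7  ⇒  q = 1/3.

q = 1/3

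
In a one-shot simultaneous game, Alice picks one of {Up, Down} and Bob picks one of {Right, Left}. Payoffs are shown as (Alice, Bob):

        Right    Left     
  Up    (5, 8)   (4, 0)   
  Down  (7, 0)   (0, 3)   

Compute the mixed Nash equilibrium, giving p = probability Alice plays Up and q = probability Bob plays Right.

Bob's indifference between Right and Left determines Alice's mixing probability p:
  Bob's payoff from Right: p·8 + (1−p)·0 = 8p
  Bob's payoff from Left: p·0 + (1−p)·3 = -3p + 3
  8p = -3p + 3  ⇒  11p = 3  ⇒  p = 3/11.
Alice's indifference between Up and Down determines Bob's mixing probability q:
  Alice's payoff to Up: q·5 + (1−q)·4 = q + 4
  Alice's payoff to Down: q·7 + (1−q)·0 = 7q
  q + 4 = 7q  ⇒  -6q = -4  ⇒  q = 2/3.

p = 3/11, q = 2/3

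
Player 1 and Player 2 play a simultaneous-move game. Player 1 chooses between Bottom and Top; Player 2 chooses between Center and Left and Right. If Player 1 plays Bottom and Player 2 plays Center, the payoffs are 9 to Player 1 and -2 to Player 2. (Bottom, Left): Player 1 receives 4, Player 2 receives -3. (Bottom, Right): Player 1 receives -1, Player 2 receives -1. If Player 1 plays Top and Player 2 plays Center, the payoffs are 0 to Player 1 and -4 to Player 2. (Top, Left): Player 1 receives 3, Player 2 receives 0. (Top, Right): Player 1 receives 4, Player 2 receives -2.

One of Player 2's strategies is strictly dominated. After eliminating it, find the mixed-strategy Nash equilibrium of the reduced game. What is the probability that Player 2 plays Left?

Player 2's strategy Center is strictly dominated by Right: -1 > -2 and -2 > -4. Eliminate Center.
Player 1's indifference between Bottom and Top determines Player 2's mixing probability q:
  Player 1's expected payoff from Bottom: q·4 + (1−q)·(-1) = 5q - 1
  Player 1's expected payoff from Top: q·3 + (1−q)·4 = -q + 4
  5q - 1 = -q + 4  ⇒  6q = 5  ⇒  q = 5/6.

q = 5/6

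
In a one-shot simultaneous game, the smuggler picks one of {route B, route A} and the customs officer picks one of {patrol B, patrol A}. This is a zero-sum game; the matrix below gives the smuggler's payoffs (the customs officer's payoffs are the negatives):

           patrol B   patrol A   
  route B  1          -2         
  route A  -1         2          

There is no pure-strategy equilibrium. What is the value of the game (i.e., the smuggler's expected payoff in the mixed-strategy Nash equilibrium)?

In a mixed equilibrium the smuggler is indifferent between route B and route A; this condition fixes q.
  the smuggler's expected payoff from route B: q·1 + (1−q)·(-2) = 3q - 2
  the smuggler's expected payoff from route A: q·(-1) + (1−q)·2 = -3q + 2
  3q - 2 = -3q + 2  ⇒  6q = 4  ⇒  q = 2/3.
The value is the smuggler's expected payoff against this mix (using route B): (2/3)·1 + (1/3)·(-2) = 0.

v = 0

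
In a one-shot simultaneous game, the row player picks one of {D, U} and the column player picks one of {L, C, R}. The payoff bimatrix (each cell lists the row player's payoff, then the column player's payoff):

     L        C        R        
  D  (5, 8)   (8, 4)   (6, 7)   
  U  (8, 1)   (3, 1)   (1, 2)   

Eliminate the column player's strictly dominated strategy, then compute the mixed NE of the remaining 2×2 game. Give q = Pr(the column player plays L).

The column player's strategy C is strictly dominated by R: 7 > 4 and 2 > 1. Eliminate C.
The column player's mix must leave the row player indifferent between D and U.
  the row player's expected payoff from D: q·5 + (1−q)·6 = -q + 6
  the row player's expected payoff from U: q·8 + (1−q)·1 = 7q + 1
  -q + 6 = 7q + 1  ⇒  -8q = -5  ⇒  q = 5/8.

q = 5/8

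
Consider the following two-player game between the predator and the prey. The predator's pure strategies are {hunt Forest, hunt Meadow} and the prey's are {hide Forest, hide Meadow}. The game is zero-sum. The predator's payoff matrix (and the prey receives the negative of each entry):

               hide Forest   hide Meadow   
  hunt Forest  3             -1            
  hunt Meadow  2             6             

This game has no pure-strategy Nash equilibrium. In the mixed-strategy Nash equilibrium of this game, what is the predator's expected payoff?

The predator's indifference between hunt Forest and hunt Meadow determines the prey's mixing probability q:
  the predator's expected payoff from hunt Forest: q·3 + (1−q)·(-1) = 4q - 1
  the predator's expected payoff from hunt Meadow: q·2 + (1−q)·6 = -4q + 6
  4q - 1 = -4q + 6  ⇒  8q = 7  ⇒  q = 7/8.
At equilibrium the predator is indifferent across rows, so the predator's payoff equals the payoff from hunt Forest: (7/8)·3 + (1/8)·(-1) = 5/2.

5/2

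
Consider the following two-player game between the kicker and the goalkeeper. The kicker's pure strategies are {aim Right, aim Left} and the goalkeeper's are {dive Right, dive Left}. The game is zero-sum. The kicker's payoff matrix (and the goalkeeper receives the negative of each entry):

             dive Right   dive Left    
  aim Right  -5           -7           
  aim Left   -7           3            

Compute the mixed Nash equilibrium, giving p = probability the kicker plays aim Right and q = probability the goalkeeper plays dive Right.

p = 5/6, q = 5/6

In a mixed equilibrium the goalkeeper is indifferent between dive Right and dive Left; this condition fixes p.
  the goalkeeper's payoff from dive Right: p·5 + (1−p)·7 = -2p + 7
  the goalkeeper's payoff from dive Left: p·7 + (1−p)·(-3) = 10p - 3
  -2p + 7 = 10p - 3  ⇒  -12p = -10  ⇒  p = 5/6.
The kicker's indifference between aim Right and aim Left determines the goalkeeper's mixing probability q:
  the kicker's payoff from aim Right: q·(-5) + (1−q)·(-7) = 2q - 7
  the kicker's payoff from aim Left: q·(-7) + (1−q)·3 = -10q + 3
  2q - 7 = -10q + 3  ⇒  12q = 10  ⇒  q = 5/6.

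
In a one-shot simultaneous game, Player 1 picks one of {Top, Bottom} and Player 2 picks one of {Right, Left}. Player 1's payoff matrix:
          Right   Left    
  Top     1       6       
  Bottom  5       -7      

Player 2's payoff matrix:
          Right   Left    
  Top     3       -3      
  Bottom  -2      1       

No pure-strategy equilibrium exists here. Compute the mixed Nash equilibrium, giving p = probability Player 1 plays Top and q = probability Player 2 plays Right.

p = 1/3, q = 13/17

Player 2's indifference between Right and Left determines Player 1's mixing probability p:
  Player 2's expected payoff from Right: p·3 + (1−p)·(-2) = 5p - 2
  Player 2's expected payoff from Left: p·(-3) + (1−p)·1 = -4p + 1
  5p - 2 = -4p + 1  ⇒  9p = 3  ⇒  p = 1/3.
Set Player 1's expected payoff from Top equal to that from Bottom:
  Player 1's expected payoff from Top: q·1 + (1−q)·6 = -5q + 6
  Player 1's expected payoff from Bottom: q·5 + (1−q)·(-7) = 12q - 7
  -5q + 6 = 12q - 7  ⇒  -17q = -13  ⇒  q = 13/17.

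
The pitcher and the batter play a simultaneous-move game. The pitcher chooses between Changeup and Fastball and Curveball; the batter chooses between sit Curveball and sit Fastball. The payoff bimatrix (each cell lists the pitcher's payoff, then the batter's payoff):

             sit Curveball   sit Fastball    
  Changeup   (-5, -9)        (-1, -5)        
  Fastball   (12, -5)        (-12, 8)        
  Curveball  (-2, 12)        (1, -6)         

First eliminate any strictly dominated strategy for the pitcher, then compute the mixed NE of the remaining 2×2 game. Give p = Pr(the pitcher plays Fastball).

The pitcher's strategy Changeup is strictly dominated by Curveball: -2 > -5 and 1 > -1. Eliminate Changeup.
For the batter to be willing to mix, the batter must be indifferent between sit Curveball and sit Fastball, which pins down the pitcher's mix.
  the batter's payoff to sit Curveball: p·(-5) + (1−p)·12 = -17p + 12
  the batter's payoff to sit Fastball: p·8 + (1−p)·(-6) = 14p - 6
  -17p + 12 = 14p - 6  ⇒  -31p = -18  ⇒  p = 18/31.

p = 18/31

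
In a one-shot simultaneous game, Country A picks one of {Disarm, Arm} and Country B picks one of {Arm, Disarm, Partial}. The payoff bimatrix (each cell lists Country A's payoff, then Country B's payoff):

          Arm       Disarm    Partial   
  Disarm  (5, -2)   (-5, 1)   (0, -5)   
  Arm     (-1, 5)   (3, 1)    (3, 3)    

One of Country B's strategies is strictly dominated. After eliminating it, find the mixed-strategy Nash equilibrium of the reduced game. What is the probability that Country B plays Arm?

q = 4/7

Country B's strategy Partial is strictly dominated by Arm: -2 > -5 and 5 > 3. Eliminate Partial.
Country A's indifference between Disarm and Arm determines Country B's mixing probability q:
  Country A's payoff from Disarm: q·5 + (1−q)·(-5) = 10q - 5
  Country A's payoff from Arm: q·(-1) + (1−q)·3 = -4q + 3
  10q - 5 = -4q + 3  ⇒  14q = 8  ⇒  q = 4/7.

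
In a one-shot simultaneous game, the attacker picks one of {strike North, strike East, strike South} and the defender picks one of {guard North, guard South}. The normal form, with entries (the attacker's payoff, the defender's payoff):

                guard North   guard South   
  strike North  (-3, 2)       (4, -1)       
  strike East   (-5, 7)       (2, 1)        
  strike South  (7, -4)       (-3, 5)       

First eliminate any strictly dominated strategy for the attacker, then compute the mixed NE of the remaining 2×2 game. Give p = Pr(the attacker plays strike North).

p = 3/4

The attacker's strategy strike East is strictly dominated by strike North: -3 > -5 and 4 > 2. Eliminate strike East.
For the defender to be willing to mix, the defender must be indifferent between guard North and guard South, which pins down the attacker's mix.
  the defender's expected payoff from guard North: p·2 + (1−p)·(-4) = 6p - 4
  the defender's expected payoff from guard South: p·(-1) + (1−p)·5 = -6p + 5
  6p - 4 = -6p + 5  ⇒  12p = 9  ⇒  p = 3/4.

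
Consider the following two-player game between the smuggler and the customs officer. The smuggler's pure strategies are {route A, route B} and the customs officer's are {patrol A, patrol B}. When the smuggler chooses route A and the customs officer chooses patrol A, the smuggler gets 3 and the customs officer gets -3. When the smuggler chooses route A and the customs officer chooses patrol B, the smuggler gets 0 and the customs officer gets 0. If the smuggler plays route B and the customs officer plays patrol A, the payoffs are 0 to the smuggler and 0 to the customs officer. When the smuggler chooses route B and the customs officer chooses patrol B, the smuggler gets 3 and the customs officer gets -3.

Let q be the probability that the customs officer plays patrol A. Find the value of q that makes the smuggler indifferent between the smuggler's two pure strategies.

q = 1/2

For the smuggler to be willing to mix, the smuggler must be indifferent between route A and route B, which pins down the customs officer's mix.
  the smuggler's payoff to route A: q·3 + (1−q)·0 = 3q
  the smuggler's payoff to route B: q·0 + (1−q)·3 = -3q + 3
  3q = -3q + 3  ⇒  6q = 3  ⇒  q = 1/2.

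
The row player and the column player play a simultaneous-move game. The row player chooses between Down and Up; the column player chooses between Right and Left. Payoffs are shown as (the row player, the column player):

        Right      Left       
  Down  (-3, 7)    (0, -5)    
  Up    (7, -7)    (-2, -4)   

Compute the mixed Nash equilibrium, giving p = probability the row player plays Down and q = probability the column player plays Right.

Set the column player's expected payoff from Right equal to that from Left:
  the column player's expected payoff from Right: p·7 + (1−p)·(-7) = 14p - 7
  the column player's expected payoff from Left: p·(-5) + (1−p)·(-4) = -p - 4
  14p - 7 = -p - 4  ⇒  15p = 3  ⇒  p = 1/5.
The column player's mix must leave the row player indifferent between Down and Up.
  the row player's payoff to Down: q·(-3) + (1−q)·0 = -3q
  the row player's payoff to Up: q·7 + (1−q)·(-2) = 9q - 2
  -3q = 9q - 2  ⇒  -12q = -2  ⇒  q = 1/6.

p = 1/5, q = 1/6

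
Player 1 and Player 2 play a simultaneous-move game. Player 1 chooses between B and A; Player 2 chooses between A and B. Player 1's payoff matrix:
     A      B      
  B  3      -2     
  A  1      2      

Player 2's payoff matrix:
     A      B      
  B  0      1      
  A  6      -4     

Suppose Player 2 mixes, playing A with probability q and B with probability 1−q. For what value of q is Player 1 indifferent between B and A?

q = 2/3

Set Player 1's expected payoff from B equal to that from A:
  Player 1's payoff from B: q·3 + (1−q)·(-2) = 5q - 2
  Player 1's payoff from A: q·1 + (1−q)·2 = -q + 2
  5q - 2 = -q + 2  ⇒  6q = 4  ⇒  q = 2/3.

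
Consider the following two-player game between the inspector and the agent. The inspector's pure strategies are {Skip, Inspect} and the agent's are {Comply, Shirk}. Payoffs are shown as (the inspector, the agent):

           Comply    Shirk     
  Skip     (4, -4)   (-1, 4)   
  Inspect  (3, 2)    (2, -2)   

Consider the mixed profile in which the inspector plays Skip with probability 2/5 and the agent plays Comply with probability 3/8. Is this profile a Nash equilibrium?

Given the inspector's mix p = 2/5, the agent's payoff from Comply is -2/5 but from Shirk is 2/5. The agent strictly prefers Shirk, so the agent would not mix.
So the proposed profile is not a Nash equilibrium.

No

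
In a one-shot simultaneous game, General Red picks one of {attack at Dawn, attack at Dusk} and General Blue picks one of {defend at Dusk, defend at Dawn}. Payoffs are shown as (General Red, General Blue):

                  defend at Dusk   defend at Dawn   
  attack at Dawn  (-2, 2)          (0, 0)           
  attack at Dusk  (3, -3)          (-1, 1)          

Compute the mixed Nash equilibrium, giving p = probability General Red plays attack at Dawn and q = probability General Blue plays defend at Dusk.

Set General Blue's expected payoff from defend at Dusk equal to that from defend at Dawn:
  General Blue's payoff from defend at Dusk: p·2 + (1−p)·(-3) = 5p - 3
  General Blue's payoff from defend at Dawn: p·0 + (1−p)·1 = -p + 1
  5p - 3 = -p + 1  ⇒  6p = 4  ⇒  p = 2/3.
In a mixed equilibrium General Red is indifferent between attack at Dawn and attack at Dusk; this condition fixes q.
  General Red's payoff to attack at Dawn: q·(-2) + (1−q)·0 = -2q
  General Red's payoff to attack at Dusk: q·3 + (1−q)·(-1) = 4q - 1
  -2q = 4q - 1  ⇒  -6q = -1  ⇒  q = 1/6.

p = 2/3, q = 1/6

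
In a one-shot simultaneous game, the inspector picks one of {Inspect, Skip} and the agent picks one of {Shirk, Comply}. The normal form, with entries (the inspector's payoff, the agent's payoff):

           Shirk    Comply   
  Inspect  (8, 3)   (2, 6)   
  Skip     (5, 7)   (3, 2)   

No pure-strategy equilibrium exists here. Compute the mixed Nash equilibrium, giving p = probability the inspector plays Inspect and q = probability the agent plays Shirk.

p = 5/8, q = 1/4

For the agent to be willing to mix, the agent must be indifferent between Shirk and Comply, which pins down the inspector's mix.
  the agent's payoff from Shirk: p·3 + (1−p)·7 = -4p + 7
  the agent's payoff from Comply: p·6 + (1−p)·2 = 4p + 2
  -4p + 7 = 4p + 2  ⇒  -8p = -5  ⇒  p = 5/8.
Set the inspector's expected payoff from Inspect equal to that from Skip:
  the inspector's payoff from Inspect: q·8 + (1−q)·2 = 6q + 2
  the inspector's payoff from Skip: q·5 + (1−q)·3 = 2q + 3
  6q + 2 = 2q + 3  ⇒  4q = 1  ⇒  q = 1/4.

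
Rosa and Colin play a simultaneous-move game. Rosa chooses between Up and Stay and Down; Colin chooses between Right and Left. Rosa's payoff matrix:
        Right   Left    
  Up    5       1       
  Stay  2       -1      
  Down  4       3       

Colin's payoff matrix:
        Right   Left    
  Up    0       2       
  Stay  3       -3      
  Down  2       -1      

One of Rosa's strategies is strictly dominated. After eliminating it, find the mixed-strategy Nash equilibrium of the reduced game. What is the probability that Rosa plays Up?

p = 3/5

Rosa's strategy Stay is strictly dominated by Up: 5 > 2 and 1 > -1. Eliminate Stay.
In a mixed equilibrium Colin is indifferent between Right and Left; this condition fixes p.
  Colin's payoff from Right: p·0 + (1−p)·2 = -2p + 2
  Colin's payoff from Left: p·2 + (1−p)·(-1) = 3p - 1
  -2p + 2 = 3p - 1  ⇒  -5p = -3  ⇒  p = 3/5.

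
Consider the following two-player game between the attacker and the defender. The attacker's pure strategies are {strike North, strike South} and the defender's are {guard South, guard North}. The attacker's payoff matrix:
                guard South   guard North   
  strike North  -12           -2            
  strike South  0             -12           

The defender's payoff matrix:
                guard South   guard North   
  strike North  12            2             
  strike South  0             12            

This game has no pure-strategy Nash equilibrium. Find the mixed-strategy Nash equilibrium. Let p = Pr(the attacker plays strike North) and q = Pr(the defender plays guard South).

p = 6/11, q = 5/11

The attacker's mix must leave the defender indifferent between guard South and guard North.
  the defender's payoff to guard South: p·12 + (1−p)·0 = 12p
  the defender's payoff to guard North: p·2 + (1−p)·12 = -10p + 12
  12p = -10p + 12  ⇒  22p = 12  ⇒  p = 6/11.
The defender's mix must leave the attacker indifferent between strike North and strike South.
  the attacker's payoff to strike North: q·(-12) + (1−q)·(-2) = -10q - 2
  the attacker's payoff to strike South: q·0 + (1−q)·(-12) = 12q - 12
  -10q - 2 = 12q - 12  ⇒  -22q = -10  ⇒  q = 5/11.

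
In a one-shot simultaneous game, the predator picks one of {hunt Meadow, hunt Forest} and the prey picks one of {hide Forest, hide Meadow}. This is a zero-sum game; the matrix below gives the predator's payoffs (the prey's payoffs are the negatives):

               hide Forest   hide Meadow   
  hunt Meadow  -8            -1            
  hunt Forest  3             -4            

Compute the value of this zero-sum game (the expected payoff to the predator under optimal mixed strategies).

Set the predator's expected payoff from hunt Meadow equal to that from hunt Forest:
  the predator's payoff to hunt Meadow: q·(-8) + (1−q)·(-1) = -7q - 1
  the predator's payoff to hunt Forest: q·3 + (1−q)·(-4) = 7q - 4
  -7q - 1 = 7q - 4  ⇒  -14q = -3  ⇒  q = 3/14.
The value is the predator's expected payoff against this mix (using hunt Meadow): (3/14)·(-8) + (11/14)·(-1) = -5/2.

v = -5/2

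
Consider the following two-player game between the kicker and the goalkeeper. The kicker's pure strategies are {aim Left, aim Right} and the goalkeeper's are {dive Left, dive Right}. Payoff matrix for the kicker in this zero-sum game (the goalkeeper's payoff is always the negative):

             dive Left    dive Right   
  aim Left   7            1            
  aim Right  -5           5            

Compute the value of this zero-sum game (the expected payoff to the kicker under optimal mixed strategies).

Set the kicker's expected payoff from aim Left equal to that from aim Right:
  the kicker's expected payoff from aim Left: q·7 + (1−q)·1 = 6q + 1
  the kicker's expected payoff from aim Right: q·(-5) + (1−q)·5 = -10q + 5
  6q + 1 = -10q + 5  ⇒  16q = 4  ⇒  q = 1/4.
The value is the kicker's expected payoff against this mix (using aim Left): (1/4)·7 + (3/4)·1 = 5/2.

v = 5/2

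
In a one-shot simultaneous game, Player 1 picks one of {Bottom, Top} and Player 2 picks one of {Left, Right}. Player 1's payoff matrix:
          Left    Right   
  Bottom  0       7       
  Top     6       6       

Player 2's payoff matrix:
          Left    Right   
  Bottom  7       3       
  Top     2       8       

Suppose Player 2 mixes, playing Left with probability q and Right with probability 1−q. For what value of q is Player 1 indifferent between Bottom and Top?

For Player 1 to be willing to mix, Player 1 must be indifferent between Bottom and Top, which pins down Player 2's mix.
  Player 1's payoff to Bottom: q·0 + (1−q)·7 = -7q + 7
  Player 1's payoff to Top: q·6 + (1−q)·6 = 6
  -7q + 7 = 6  ⇒  -7q = -1  ⇒  q = 1/7.

q = 1/7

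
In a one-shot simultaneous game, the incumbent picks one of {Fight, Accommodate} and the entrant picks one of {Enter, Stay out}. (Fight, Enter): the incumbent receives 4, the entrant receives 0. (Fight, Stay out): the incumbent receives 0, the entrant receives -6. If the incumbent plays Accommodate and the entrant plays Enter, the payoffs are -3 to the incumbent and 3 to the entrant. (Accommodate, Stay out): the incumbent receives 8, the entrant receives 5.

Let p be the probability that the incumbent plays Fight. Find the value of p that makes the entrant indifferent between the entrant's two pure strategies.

The entrant's indifference between Enter and Stay out determines the incumbent's mixing probability p:
  the entrant's payoff from Enter: p·0 + (1−p)·3 = -3p + 3
  the entrant's payoff from Stay out: p·(-6) + (1−p)·5 = -11p + 5
  -3p + 3 = -11p + 5  ⇒  8p = 2  ⇒  p = 1/4.

p = 1/4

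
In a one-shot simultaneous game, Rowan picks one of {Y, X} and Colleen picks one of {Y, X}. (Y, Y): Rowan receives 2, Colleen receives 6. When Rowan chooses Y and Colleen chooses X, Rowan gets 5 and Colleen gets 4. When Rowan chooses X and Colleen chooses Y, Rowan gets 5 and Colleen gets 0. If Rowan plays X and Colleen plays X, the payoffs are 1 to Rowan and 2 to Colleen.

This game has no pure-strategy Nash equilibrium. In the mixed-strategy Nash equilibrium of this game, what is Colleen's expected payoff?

Set Colleen's expected payoff from Y equal to that from X:
  Colleen's payoff to Y: p·6 + (1−p)·0 = 6p
  Colleen's payoff to X: p·4 + (1−p)·2 = 2p + 2
  6p = 2p + 2  ⇒  4p = 2  ⇒  p = 1/2.
At equilibrium Colleen is indifferent across columns, so Colleen's payoff equals the payoff from Y: (1/2)·6 + (1/2)·0 = 3.

3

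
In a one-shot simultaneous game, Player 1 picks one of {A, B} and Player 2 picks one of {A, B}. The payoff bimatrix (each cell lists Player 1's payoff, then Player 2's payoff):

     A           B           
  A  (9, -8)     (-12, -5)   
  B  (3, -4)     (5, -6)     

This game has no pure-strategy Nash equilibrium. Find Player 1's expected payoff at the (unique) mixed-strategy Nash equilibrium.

Set Player 1's expected payoff from A equal to that from B:
  Player 1's payoff from A: q·9 + (1−q)·(-12) = 21q - 12
  Player 1's payoff from B: q·3 + (1−q)·5 = -2q + 5
  21q - 12 = -2q + 5  ⇒  23q = 17  ⇒  q = 17/23.
At equilibrium Player 1 is indifferent across rows, so Player 1's payoff equals the payoff from A: (17/23)·9 + (6/23)·(-12) = 81/23.

81/23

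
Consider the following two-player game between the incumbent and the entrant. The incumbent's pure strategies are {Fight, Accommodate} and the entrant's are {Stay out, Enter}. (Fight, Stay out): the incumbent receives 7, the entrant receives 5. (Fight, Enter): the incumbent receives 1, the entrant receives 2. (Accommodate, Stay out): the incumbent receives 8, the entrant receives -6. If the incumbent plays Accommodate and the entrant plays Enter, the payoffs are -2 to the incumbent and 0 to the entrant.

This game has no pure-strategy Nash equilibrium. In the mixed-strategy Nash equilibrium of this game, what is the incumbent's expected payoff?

The incumbent's indifference between Fight and Accommodate determines the entrant's mixing probability q:
  the incumbent's payoff from Fight: q·7 + (1−q)·1 = 6q + 1
  the incumbent's payoff from Accommodate: q·8 + (1−q)·(-2) = 10q - 2
  6q + 1 = 10q - 2  ⇒  -4q = -3  ⇒  q = 3/4.
At equilibrium the incumbent is indifferent across rows, so the incumbent's payoff equals the payoff from Fight: (3/4)·7 + (1/4)·1 = 11/2.

11/2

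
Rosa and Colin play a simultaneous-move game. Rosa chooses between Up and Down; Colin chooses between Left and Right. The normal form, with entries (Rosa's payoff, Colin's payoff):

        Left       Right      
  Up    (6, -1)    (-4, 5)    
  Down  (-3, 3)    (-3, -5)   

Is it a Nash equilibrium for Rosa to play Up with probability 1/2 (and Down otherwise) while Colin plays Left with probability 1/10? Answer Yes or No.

Given Rosa's mix p = 1/2, Colin's payoff from Left is 1 but from Right is 0. Colin strictly prefers Left, so Colin would not mix.
So the proposed profile is not a Nash equilibrium.

No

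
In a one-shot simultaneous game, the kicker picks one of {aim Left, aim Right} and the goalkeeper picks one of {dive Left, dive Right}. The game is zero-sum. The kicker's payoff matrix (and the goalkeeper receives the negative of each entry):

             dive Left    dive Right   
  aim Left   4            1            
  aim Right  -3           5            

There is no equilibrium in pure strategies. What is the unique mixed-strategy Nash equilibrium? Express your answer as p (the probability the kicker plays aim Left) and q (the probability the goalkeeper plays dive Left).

Set the goalkeeper's expected payoff from dive Left equal to that from dive Right:
  the goalkeeper's expected payoff from dive Left: p·(-4) + (1−p)·3 = -7p + 3
  the goalkeeper's expected payoff from dive Right: p·(-1) + (1−p)·(-5) = 4p - 5
  -7p + 3 = 4p - 5  ⇒  -11p = -8  ⇒  p = 8/11.
The kicker's indifference between aim Left and aim Right determines the goalkeeper's mixing probability q:
  the kicker's payoff to aim Left: q·4 + (1−q)·1 = 3q + 1
  the kicker's payoff to aim Right: q·(-3) + (1−q)·5 = -8q + 5
  3q + 1 = -8q + 5  ⇒  11q = 4  ⇒  q = 4/11.

p = 8/11, q = 4/11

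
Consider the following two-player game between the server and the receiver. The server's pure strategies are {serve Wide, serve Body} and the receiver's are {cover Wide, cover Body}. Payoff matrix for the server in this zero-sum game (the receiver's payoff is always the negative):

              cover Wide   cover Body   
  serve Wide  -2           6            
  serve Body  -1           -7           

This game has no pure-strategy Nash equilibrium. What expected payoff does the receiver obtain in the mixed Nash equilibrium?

In a mixed equilibrium the receiver is indifferent between cover Wide and cover Body; this condition fixes p.
  the receiver's expected payoff from cover Wide: p·2 + (1−p)·1 = p + 1
  the receiver's expected payoff from cover Body: p·(-6) + (1−p)·7 = -13p + 7
  p + 1 = -13p + 7  ⇒  14p = 6  ⇒  p = 3/7.
At equilibrium the receiver is indifferent across columns, so the receiver's payoff equals the payoff from cover Wide: (3/7)·2 + (4/7)·1 = 10/7.

10/7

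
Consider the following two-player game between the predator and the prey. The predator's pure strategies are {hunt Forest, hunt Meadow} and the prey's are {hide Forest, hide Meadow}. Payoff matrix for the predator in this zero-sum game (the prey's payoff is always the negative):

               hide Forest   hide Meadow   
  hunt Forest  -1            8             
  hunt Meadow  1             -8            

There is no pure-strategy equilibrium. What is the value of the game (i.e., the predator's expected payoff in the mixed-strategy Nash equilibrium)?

v = 0

In a mixed equilibrium the predator is indifferent between hunt Forest and hunt Meadow; this condition fixes q.
  the predator's payoff to hunt Forest: q·(-1) + (1−q)·8 = -9q + 8
  the predator's payoff to hunt Meadow: q·1 + (1−q)·(-8) = 9q - 8
  -9q + 8 = 9q - 8  ⇒  -18q = -16  ⇒  q = 8/9.
The value is the predator's expected payoff against this mix (using hunt Forest): (8/9)·(-1) + (1/9)·8 = 0.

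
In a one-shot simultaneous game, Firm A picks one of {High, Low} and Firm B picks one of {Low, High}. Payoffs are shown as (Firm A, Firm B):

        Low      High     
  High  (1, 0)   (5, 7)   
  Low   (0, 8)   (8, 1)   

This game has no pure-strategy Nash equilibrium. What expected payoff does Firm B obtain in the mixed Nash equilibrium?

Firm A's mix must leave Firm B indifferent between Low and High.
  Firm B's payoff from Low: p·0 + (1−p)·8 = -8p + 8
  Firm B's payoff from High: p·7 + (1−p)·1 = 6p + 1
  -8p + 8 = 6p + 1  ⇒  -14p = -7  ⇒  p = 1/2.
At equilibrium Firm B is indifferent across columns, so Firm B's payoff equals the payoff from Low: (1/2)·0 + (1/2)·8 = 4.

4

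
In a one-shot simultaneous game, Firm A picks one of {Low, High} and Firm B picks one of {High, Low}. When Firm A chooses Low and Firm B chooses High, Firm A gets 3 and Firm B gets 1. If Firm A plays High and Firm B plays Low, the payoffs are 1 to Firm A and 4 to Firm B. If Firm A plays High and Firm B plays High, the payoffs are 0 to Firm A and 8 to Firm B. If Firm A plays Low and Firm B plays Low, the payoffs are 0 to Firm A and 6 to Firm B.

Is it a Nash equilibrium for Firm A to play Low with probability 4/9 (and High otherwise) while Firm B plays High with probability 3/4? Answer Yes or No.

No

Given Firm B's mix q = 3/4, Firm A's payoff from Low is 9/4 but from High is 1/4. Firm A strictly prefers Low, so Firm A would not mix.
So the proposed profile is not a Nash equilibrium.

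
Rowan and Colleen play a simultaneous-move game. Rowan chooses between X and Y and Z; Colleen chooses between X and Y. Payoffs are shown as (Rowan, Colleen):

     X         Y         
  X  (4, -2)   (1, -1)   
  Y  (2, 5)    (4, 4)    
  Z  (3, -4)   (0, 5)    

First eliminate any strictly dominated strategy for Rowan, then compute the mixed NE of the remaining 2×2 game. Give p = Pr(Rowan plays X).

Rowan's strategy Z is strictly dominated by X: 4 > 3 and 1 > 0. Eliminate Z.
For Colleen to be willing to mix, Colleen must be indifferent between X and Y, which pins down Rowan's mix.
  Colleen's expected payoff from X: p·(-2) + (1−p)·5 = -7p + 5
  Colleen's expected payoff from Y: p·(-1) + (1−p)·4 = -5p + 4
  -7p + 5 = -5p + 4  ⇒  -2p = -1  ⇒  p = 1/2.

p = 1/2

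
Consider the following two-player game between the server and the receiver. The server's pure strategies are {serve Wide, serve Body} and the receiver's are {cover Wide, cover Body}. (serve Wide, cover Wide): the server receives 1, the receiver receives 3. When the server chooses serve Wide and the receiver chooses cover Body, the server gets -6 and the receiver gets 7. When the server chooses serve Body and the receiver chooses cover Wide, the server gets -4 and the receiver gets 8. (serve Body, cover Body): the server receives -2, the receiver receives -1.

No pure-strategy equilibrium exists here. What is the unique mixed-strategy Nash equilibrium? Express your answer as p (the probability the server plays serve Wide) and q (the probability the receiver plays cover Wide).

Set the receiver's expected payoff from cover Wide equal to that from cover Body:
  the receiver's payoff from cover Wide: p·3 + (1−p)·8 = -5p + 8
  the receiver's payoff from cover Body: p·7 + (1−p)·(-1) = 8p - 1
  -5p + 8 = 8p - 1  ⇒  -13p = -9  ⇒  p = 9/13.
The receiver's mix must leave the server indifferent between serve Wide and serve Body.
  the server's payoff to serve Wide: q·1 + (1−q)·(-6) = 7q - 6
  the server's payoff to serve Body: q·(-4) + (1−q)·(-2) = -2q - 2
  7q - 6 = -2q - 2  ⇒  9q = 4  ⇒  q = 4/9.

p = 9/13, q = 4/9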